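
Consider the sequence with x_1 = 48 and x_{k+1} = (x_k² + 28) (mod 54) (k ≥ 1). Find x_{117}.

20

x_1 = 48, x_2 = 10, x_3 = 20, x_4 = 50, x_5 = 44, x_6 = 20.
Since x_6 = x_3 = 20, the sequence is eventually periodic: after a pre-period of length 2 it cycles with period 3.
For k ≥ 3, x_k depends only on (k - 3) mod 3. (117 - 3) mod 3 = 0, so x_{117} = x_3 = 20.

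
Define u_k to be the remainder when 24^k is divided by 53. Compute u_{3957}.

10

We have u_0 = 1; u_1 = 24; u_2 = 46; u_3 = 44; u_4 = 49; u_5 = 10; u_6 = 28; u_7 = 36; u_8 = 16; u_9 = 13; u_{10} = 47; u_{11} = 15; u_{12} = 42; u_{13} = 1.
The sequence repeats with period 13.
So u_{3957} = u_{0 + ((3957-0) mod 13)} = u_5 = 10.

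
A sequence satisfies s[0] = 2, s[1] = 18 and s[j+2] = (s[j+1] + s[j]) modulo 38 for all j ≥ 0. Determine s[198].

Listing terms: s[0] = 2, s[1] = 18, s[2] = 20, s[3] = 0, s[4] = 20, s[5] = 20, s[6] = 2, s[7] = 22, s[8] = 24, s[9] = 8, s[10] = 32, s[11] = 2, s[12] = 34, s[13] = 36, s[14] = 32, s[15] = 30, s[16] = 24, s[17] = 16, s[18] = 2, s[19] = 18.
The sequence repeats with period 18.
So s[198] = s[0 + ((198-0) mod 18)] = s[0] = 2.

2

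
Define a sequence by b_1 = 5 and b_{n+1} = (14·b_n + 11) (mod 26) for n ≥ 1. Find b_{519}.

Computing terms: b_1 = 5, b_2 = 3, b_3 = 1, b_4 = 25, b_5 = 23, b_6 = 21, b_7 = 19, b_8 = 17, b_9 = 15, b_{10} = 13, b_{11} = 11, b_{12} = 9, b_{13} = 7, b_{14} = 5.
The sequence repeats with period 13.
So b_{519} = b_{1 + ((519-1) mod 13)} = b_{12} = 9.

9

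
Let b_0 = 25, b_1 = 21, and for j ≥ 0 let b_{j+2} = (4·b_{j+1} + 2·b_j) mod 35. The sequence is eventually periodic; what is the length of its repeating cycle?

Computing terms: b_0 = 25, b_1 = 21, b_2 = 29, b_3 = 18, b_4 = 25, b_5 = 31, b_6 = 34, b_7 = 23, b_8 = 20, b_9 = 21, b_{10} = 19, b_{11} = 13, b_{12} = 20, b_{13} = 1, b_{14} = 9, b_{15} = 3, b_{16} = 30, b_{17} = 21, b_{18} = 4, b_{19} = 23, b_{20} = 30, b_{21} = 26, b_{22} = 24, b_{23} = 8, b_{24} = 10, b_{25} = 21, b_{26} = 34, b_{27} = 3, b_{28} = 10, b_{29} = 11, b_{30} = 29, b_{31} = 33, b_{32} = 15, b_{33} = 21, b_{34} = 9, b_{35} = 8, b_{36} = 15, b_{37} = 6, b_{38} = 19, b_{39} = 18, b_{40} = 5, b_{41} = 21, b_{42} = 24, b_{43} = 33, b_{44} = 5, b_{45} = 16, b_{46} = 4, b_{47} = 13, b_{48} = 25, b_{49} = 21.
Since (b_{48}, b_{49}) = (b_0, b_1) = (25, 21) (two consecutive terms determine the rest), the sequence is periodic with period 48.

48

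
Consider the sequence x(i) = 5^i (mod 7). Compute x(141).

We have x(0) = 1, x(1) = 5, x(2) = 4, x(3) = 6, x(4) = 2, x(5) = 3, x(6) = 1.
Since x(6) = x(0) = 1, the sequence is periodic with period 6.
So x(141) = x(0 + ((141-0) mod 6)) = x(3) = 6.

6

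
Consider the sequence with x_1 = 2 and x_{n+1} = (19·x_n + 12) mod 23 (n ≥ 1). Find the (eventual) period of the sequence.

x_1 = 2, x_2 = 4, x_3 = 19, x_4 = 5, x_5 = 15, x_6 = 21, x_7 = 20, x_8 = 1, x_9 = 8, x_{10} = 3, x_{11} = 0, x_{12} = 12, x_{13} = 10, x_{14} = 18, x_{15} = 9, x_{16} = 22, x_{17} = 16, x_{18} = 17, x_{19} = 13, x_{20} = 6, x_{21} = 11, x_{22} = 14, x_{23} = 2.
Since x_{23} = x_1 = 2, the sequence is periodic with period 22.

22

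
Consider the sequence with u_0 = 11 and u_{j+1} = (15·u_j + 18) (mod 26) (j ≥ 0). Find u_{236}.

9

Listing terms: u_0 = 11; u_1 = 1; u_2 = 7; u_3 = 19; u_4 = 17; u_5 = 13; u_6 = 5; u_7 = 15; u_8 = 9; u_9 = 23; u_{10} = 25; u_{11} = 3; u_{12} = 11.
The sequence repeats with period 12.
So u_{236} = u_{0 + ((236-0) mod 12)} = u_8 = 9.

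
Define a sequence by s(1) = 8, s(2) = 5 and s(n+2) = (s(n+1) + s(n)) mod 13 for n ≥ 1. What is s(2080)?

s(1) = 8,  s(2) = 5,  s(3) = 0,  s(4) = 5,  s(5) = 5,  s(6) = 10,  s(7) = 2,  s(8) = 12,  s(9) = 1,  s(10) = 0,  s(11) = 1,  s(12) = 1,  s(13) = 2,  s(14) = 3,  s(15) = 5,  s(16) = 8,  s(17) = 0,  s(18) = 8,  s(19) = 8,  s(20) = 3,  s(21) = 11,  s(22) = 1,  s(23) = 12,  s(24) = 0,  s(25) = 12,  s(26) = 12,  s(27) = 11,  s(28) = 10,  s(29) = 8,  s(30) = 5.
Since (s(29), s(30)) = (s(1), s(2)) = (8, 5) (two consecutive terms determine the rest), the sequence is periodic with period 28.
(2080 - 1) mod 28 = 7, so s(2080) = s(8) = 12.

12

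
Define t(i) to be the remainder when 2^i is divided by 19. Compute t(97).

Computing terms: t(1) = 2,  t(2) = 4,  t(3) = 8,  t(4) = 16,  t(5) = 13,  t(6) = 7,  t(7) = 14,  t(8) = 9,  t(9) = 18,  t(10) = 17,  t(11) = 15,  t(12) = 11,  t(13) = 3,  t(14) = 6,  t(15) = 12,  t(16) = 5,  t(17) = 10,  t(18) = 1,  t(19) = 2.
The sequence repeats with period 18.
So t(97) = t(1 + ((97-1) mod 18)) = t(7) = 14.

14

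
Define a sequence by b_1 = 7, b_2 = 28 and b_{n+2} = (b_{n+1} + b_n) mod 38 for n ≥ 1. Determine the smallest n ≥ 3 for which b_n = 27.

We have b_1 = 7, b_2 = 28, b_3 = 35, b_4 = 25, b_5 = 22, b_6 = 9, b_7 = 31, b_8 = 2, b_9 = 33, b_{10} = 35, b_{11} = 30, b_{12} = 27, b_{13} = 19, b_{14} = 8, b_{15} = 27, b_{16} = 35, b_{17} = 24, b_{18} = 21, b_{19} = 7, b_{20} = 28.
The sequence repeats with period 18.
The value 27 first appears (with n ≥ 3) at b_{12}.

12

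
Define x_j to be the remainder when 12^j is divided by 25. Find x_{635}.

18

Listing terms: x_1 = 12, x_2 = 19, x_3 = 3, x_4 = 11, x_5 = 7, x_6 = 9, x_7 = 8, x_8 = 21, x_9 = 2, x_{10} = 24, x_{11} = 13, x_{12} = 6, x_{13} = 22, x_{14} = 14, x_{15} = 18, x_{16} = 16, x_{17} = 17, x_{18} = 4, x_{19} = 23, x_{20} = 1, x_{21} = 12.
The sequence repeats with period 20.
So x_{635} = x_{1 + ((635-1) mod 20)} = x_{15} = 18.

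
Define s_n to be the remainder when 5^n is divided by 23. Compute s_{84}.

We have s_1 = 5; s_2 = 2; s_3 = 10; s_4 = 4; s_5 = 20; s_6 = 8; s_7 = 17; s_8 = 16; s_9 = 11; s_{10} = 9; s_{11} = 22; s_{12} = 18; s_{13} = 21; s_{14} = 13; s_{15} = 19; s_{16} = 3; s_{17} = 15; s_{18} = 6; s_{19} = 7; s_{20} = 12; s_{21} = 14; s_{22} = 1; s_{23} = 5.
Since s_{23} = s_1 = 5, the sequence is periodic with period 22.
(84 - 1) mod 22 = 17, so s_{84} = s_{18} = 6.

6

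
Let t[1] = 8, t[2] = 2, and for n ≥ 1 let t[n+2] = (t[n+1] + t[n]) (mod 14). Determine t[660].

12

Computing terms: t[1] = 8, t[2] = 2, t[3] = 10, t[4] = 12, t[5] = 8, t[6] = 6, t[7] = 0, t[8] = 6, t[9] = 6, t[10] = 12, t[11] = 4, t[12] = 2, t[13] = 6, t[14] = 8, t[15] = 0, t[16] = 8, t[17] = 8, t[18] = 2.
The sequence repeats with period 16.
(660 - 1) mod 16 = 3, so t[660] = t[4] = 12.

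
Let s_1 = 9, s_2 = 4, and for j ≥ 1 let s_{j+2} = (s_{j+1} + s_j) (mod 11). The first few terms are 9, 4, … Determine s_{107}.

0

Listing terms: s_1 = 9, s_2 = 4, s_3 = 2, s_4 = 6, s_5 = 8, s_6 = 3, s_7 = 0, s_8 = 3, s_9 = 3, s_{10} = 6, s_{11} = 9, s_{12} = 4.
Since (s_{11}, s_{12}) = (s_1, s_2) = (9, 4) (two consecutive terms determine the rest), the sequence is periodic with period 10.
(107 - 1) mod 10 = 6, so s_{107} = s_7 = 0.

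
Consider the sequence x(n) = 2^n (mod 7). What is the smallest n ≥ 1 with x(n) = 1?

Computing terms: x(0) = 1, x(1) = 2, x(2) = 4, x(3) = 1.
Since x(3) = x(0) = 1, the sequence is periodic with period 3.
The value 1 next appears (with n ≥ 1) at x(3).

3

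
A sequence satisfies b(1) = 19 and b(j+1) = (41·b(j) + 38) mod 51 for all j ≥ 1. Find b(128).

We have b(1) = 19; b(2) = 1; b(3) = 28; b(4) = 13; b(5) = 10; b(6) = 40; b(7) = 46; b(8) = 37; b(9) = 25; b(10) = 43; b(11) = 16; b(12) = 31; b(13) = 34; b(14) = 4; b(15) = 49; b(16) = 7; b(17) = 19.
The sequence repeats with period 16.
(128 - 1) mod 16 = 15, so b(128) = b(16) = 7.

7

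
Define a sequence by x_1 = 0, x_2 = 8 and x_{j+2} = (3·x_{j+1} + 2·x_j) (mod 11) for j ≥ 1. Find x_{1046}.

10

Listing terms: x_1 = 0; x_2 = 8; x_3 = 2; x_4 = 0; x_5 = 4; x_6 = 1; x_7 = 0; x_8 = 2; x_9 = 6; x_{10} = 0; x_{11} = 1; x_{12} = 3; x_{13} = 0; x_{14} = 6; x_{15} = 7; x_{16} = 0; x_{17} = 3; x_{18} = 9; x_{19} = 0; x_{20} = 7; x_{21} = 10; x_{22} = 0; x_{23} = 9; x_{24} = 5; x_{25} = 0; x_{26} = 10; x_{27} = 8; x_{28} = 0; x_{29} = 5; x_{30} = 4; x_{31} = 0; x_{32} = 8.
Since (x_{31}, x_{32}) = (x_1, x_2) = (0, 8) (two consecutive terms determine the rest), the sequence is periodic with period 30.
So x_{1046} = x_{1 + ((1046-1) mod 30)} = x_{26} = 10.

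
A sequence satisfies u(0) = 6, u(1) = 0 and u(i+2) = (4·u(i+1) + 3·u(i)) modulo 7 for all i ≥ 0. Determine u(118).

We have u(0) = 6, u(1) = 0, u(2) = 4, u(3) = 2, u(4) = 6, u(5) = 2, u(6) = 5, u(7) = 5, u(8) = 0, u(9) = 1, u(10) = 4, u(11) = 5, u(12) = 4, u(13) = 3, u(14) = 3, u(15) = 0, u(16) = 2, u(17) = 1, u(18) = 3, u(19) = 1, u(20) = 6, u(21) = 6, u(22) = 0.
Since (u(21), u(22)) = (u(0), u(1)) = (6, 0) (two consecutive terms determine the rest), the sequence is periodic with period 21.
So u(118) = u(0 + ((118-0) mod 21)) = u(13) = 3.

3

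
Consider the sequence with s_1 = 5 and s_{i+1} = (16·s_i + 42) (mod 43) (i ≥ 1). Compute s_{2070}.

37

Listing terms: s_1 = 5,  s_2 = 36,  s_3 = 16,  s_4 = 40,  s_5 = 37,  s_6 = 32,  s_7 = 38,  s_8 = 5.
The sequence repeats with period 7.
(2070 - 1) mod 7 = 4, so s_{2070} = s_5 = 37.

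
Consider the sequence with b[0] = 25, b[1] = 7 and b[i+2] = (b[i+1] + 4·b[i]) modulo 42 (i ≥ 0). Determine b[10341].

We have b[0] = 25, b[1] = 7, b[2] = 23, b[3] = 9, b[4] = 17, b[5] = 11, b[6] = 37, b[7] = 39, b[8] = 19, b[9] = 7, b[10] = 41, b[11] = 27, b[12] = 23, b[13] = 5, b[14] = 13, b[15] = 33, b[16] = 1, b[17] = 7, b[18] = 11, b[19] = 39, b[20] = 41, b[21] = 29, b[22] = 25, b[23] = 15, b[24] = 31, b[25] = 7, b[26] = 5, b[27] = 33, b[28] = 11, b[29] = 17, b[30] = 19, b[31] = 3, b[32] = 37, b[33] = 7, b[34] = 29, b[35] = 15, b[36] = 5, b[37] = 23, b[38] = 1, b[39] = 9, b[40] = 13, b[41] = 7, b[42] = 17, b[43] = 3, b[44] = 29, b[45] = 41, b[46] = 31, b[47] = 27, b[48] = 25, b[49] = 7.
The sequence repeats with period 48.
(10341 - 0) mod 48 = 21, so b[10341] = b[21] = 29.

29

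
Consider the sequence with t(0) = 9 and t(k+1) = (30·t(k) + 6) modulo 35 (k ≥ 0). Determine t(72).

16

We have t(0) = 9,  t(1) = 31,  t(2) = 26,  t(3) = 16,  t(4) = 31.
Since t(4) = t(1) = 31, the sequence is eventually periodic: after a pre-period of length 1 it cycles with period 3.
For k ≥ 1, t(k) depends only on (k - 1) mod 3. (72 - 1) mod 3 = 2, so t(72) = t(3) = 16.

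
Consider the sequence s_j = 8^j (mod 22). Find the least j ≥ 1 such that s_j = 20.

2

Listing terms: s_0 = 1, s_1 = 8, s_2 = 20, s_3 = 6, s_4 = 4, s_5 = 10, s_6 = 14, s_7 = 2, s_8 = 16, s_9 = 18, s_{10} = 12, s_{11} = 8.
Since s_{11} = s_1 = 8, the sequence is eventually periodic: after a pre-period of length 1 it cycles with period 10.
The value 20 first appears (with j ≥ 1) at s_2.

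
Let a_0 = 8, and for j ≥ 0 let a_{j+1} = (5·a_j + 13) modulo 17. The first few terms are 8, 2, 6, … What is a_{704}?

We have a_0 = 8, a_1 = 2, a_2 = 6, a_3 = 9, a_4 = 7, a_5 = 14, a_6 = 15, a_7 = 3, a_8 = 11, a_9 = 0, a_{10} = 13, a_{11} = 10, a_{12} = 12, a_{13} = 5, a_{14} = 4, a_{15} = 16, a_{16} = 8.
Since a_{16} = a_0 = 8, the sequence is periodic with period 16.
So a_{704} = a_{0 + ((704-0) mod 16)} = a_0 = 8.

8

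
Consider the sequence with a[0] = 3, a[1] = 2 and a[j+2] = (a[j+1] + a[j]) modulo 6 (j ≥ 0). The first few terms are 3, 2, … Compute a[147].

Computing terms: a[0] = 3,  a[1] = 2,  a[2] = 5,  a[3] = 1,  a[4] = 0,  a[5] = 1,  a[6] = 1,  a[7] = 2,  a[8] = 3,  a[9] = 5,  a[10] = 2,  a[11] = 1,  a[12] = 3,  a[13] = 4,  a[14] = 1,  a[15] = 5,  a[16] = 0,  a[17] = 5,  a[18] = 5,  a[19] = 4,  a[20] = 3,  a[21] = 1,  a[22] = 4,  a[23] = 5,  a[24] = 3,  a[25] = 2.
The sequence repeats with period 24.
So a[147] = a[0 + ((147-0) mod 24)] = a[3] = 1.

1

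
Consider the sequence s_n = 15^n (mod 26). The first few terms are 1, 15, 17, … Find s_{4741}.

Computing terms: s_0 = 1; s_1 = 15; s_2 = 17; s_3 = 21; s_4 = 3; s_5 = 19; s_6 = 25; s_7 = 11; s_8 = 9; s_9 = 5; s_{10} = 23; s_{11} = 7; s_{12} = 1.
Since s_{12} = s_0 = 1, the sequence is periodic with period 12.
(4741 - 0) mod 12 = 1, so s_{4741} = s_1 = 15.

15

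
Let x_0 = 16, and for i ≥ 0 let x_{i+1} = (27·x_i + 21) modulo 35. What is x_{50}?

2

Computing terms: x_0 = 16, x_1 = 33, x_2 = 2, x_3 = 5, x_4 = 16.
The sequence repeats with period 4.
(50 - 0) mod 4 = 2, so x_{50} = x_2 = 2.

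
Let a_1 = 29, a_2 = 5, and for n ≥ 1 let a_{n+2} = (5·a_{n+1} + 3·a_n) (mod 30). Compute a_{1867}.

a_1 = 29; a_2 = 5; a_3 = 22; a_4 = 5; a_5 = 1; a_6 = 20; a_7 = 13; a_8 = 5; a_9 = 4; a_{10} = 5; a_{11} = 7; a_{12} = 20; a_{13} = 1; a_{14} = 5; a_{15} = 28; a_{16} = 5; a_{17} = 19; a_{18} = 20; a_{19} = 7; a_{20} = 5; a_{21} = 16; a_{22} = 5; a_{23} = 13; a_{24} = 20; a_{25} = 19; a_{26} = 5; a_{27} = 22.
Since (a_{26}, a_{27}) = (a_2, a_3) = (5, 22) (two consecutive terms determine the rest), the sequence is eventually periodic: after a pre-period of length 1 it cycles with period 24.
For n ≥ 2, a_n depends only on (n - 2) mod 24. (1867 - 2) mod 24 = 17, so a_{1867} = a_{19} = 7.

7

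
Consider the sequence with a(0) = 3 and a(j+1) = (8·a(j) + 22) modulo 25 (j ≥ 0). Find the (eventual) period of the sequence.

20

Computing terms: a(0) = 3,  a(1) = 21,  a(2) = 15,  a(3) = 17,  a(4) = 8,  a(5) = 11,  a(6) = 10,  a(7) = 2,  a(8) = 13,  a(9) = 1,  a(10) = 5,  a(11) = 12,  a(12) = 18,  a(13) = 16,  a(14) = 0,  a(15) = 22,  a(16) = 23,  a(17) = 6,  a(18) = 20,  a(19) = 7,  a(20) = 3.
Since a(20) = a(0) = 3, the sequence is periodic with period 20.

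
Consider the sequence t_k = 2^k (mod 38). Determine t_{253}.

2

Computing terms: t_1 = 2,  t_2 = 4,  t_3 = 8,  t_4 = 16,  t_5 = 32,  t_6 = 26,  t_7 = 14,  t_8 = 28,  t_9 = 18,  t_{10} = 36,  t_{11} = 34,  t_{12} = 30,  t_{13} = 22,  t_{14} = 6,  t_{15} = 12,  t_{16} = 24,  t_{17} = 10,  t_{18} = 20,  t_{19} = 2.
Since t_{19} = t_1 = 2, the sequence is periodic with period 18.
So t_{253} = t_{1 + ((253-1) mod 18)} = t_1 = 2.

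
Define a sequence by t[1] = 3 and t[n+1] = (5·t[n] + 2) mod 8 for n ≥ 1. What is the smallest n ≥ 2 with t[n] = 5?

We have t[1] = 3,  t[2] = 1,  t[3] = 7,  t[4] = 5,  t[5] = 3.
The sequence repeats with period 4.
The value 5 first appears (with n ≥ 2) at t[4].

4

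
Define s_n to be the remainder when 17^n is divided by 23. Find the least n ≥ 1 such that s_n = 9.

14

We have s_0 = 1, s_1 = 17, s_2 = 13, s_3 = 14, s_4 = 8, s_5 = 21, s_6 = 12, s_7 = 20, s_8 = 18, s_9 = 7, s_{10} = 4, s_{11} = 22, s_{12} = 6, s_{13} = 10, s_{14} = 9, s_{15} = 15, s_{16} = 2, s_{17} = 11, s_{18} = 3, s_{19} = 5, s_{20} = 16, s_{21} = 19, s_{22} = 1.
The sequence repeats with period 22.
The value 9 first appears (with n ≥ 1) at s_{14}.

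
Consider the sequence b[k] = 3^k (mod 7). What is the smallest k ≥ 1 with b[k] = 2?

2

We have b[0] = 1; b[1] = 3; b[2] = 2; b[3] = 6; b[4] = 4; b[5] = 5; b[6] = 1.
The sequence repeats with period 6.
The value 2 first appears (with k ≥ 1) at b[2].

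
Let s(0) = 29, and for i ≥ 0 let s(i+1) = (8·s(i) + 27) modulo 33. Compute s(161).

28

We have s(0) = 29; s(1) = 28; s(2) = 20; s(3) = 22; s(4) = 5; s(5) = 1; s(6) = 2; s(7) = 10; s(8) = 8; s(9) = 25; s(10) = 29.
Since s(10) = s(0) = 29, the sequence is periodic with period 10.
(161 - 0) mod 10 = 1, so s(161) = s(1) = 28.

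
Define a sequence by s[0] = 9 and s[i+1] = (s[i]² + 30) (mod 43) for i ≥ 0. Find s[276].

34

Listing terms: s[0] = 9,  s[1] = 25,  s[2] = 10,  s[3] = 1,  s[4] = 31,  s[5] = 2,  s[6] = 34,  s[7] = 25.
Since s[7] = s[1] = 25, the sequence is eventually periodic: after a pre-period of length 1 it cycles with period 6.
For i ≥ 1, s[i] depends only on (i - 1) mod 6. (276 - 1) mod 6 = 5, so s[276] = s[6] = 34.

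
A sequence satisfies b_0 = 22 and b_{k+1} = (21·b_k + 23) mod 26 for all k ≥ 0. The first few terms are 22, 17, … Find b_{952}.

22

Computing terms: b_0 = 22, b_1 = 17, b_2 = 16, b_3 = 21, b_4 = 22.
Since b_4 = b_0 = 22, the sequence is periodic with period 4.
So b_{952} = b_{0 + ((952-0) mod 4)} = b_0 = 22.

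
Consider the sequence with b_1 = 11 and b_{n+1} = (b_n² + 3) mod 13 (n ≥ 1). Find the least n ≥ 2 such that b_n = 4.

Listing terms: b_1 = 11, b_2 = 7, b_3 = 0, b_4 = 3, b_5 = 12, b_6 = 4, b_7 = 6, b_8 = 0.
Since b_8 = b_3 = 0, the sequence is eventually periodic: after a pre-period of length 2 it cycles with period 5.
The value 4 first appears (with n ≥ 2) at b_6.

6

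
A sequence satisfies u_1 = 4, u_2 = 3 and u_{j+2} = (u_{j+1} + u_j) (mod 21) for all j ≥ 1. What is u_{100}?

u_1 = 4, u_2 = 3, u_3 = 7, u_4 = 10, u_5 = 17, u_6 = 6, u_7 = 2, u_8 = 8, u_9 = 10, u_{10} = 18, u_{11} = 7, u_{12} = 4, u_{13} = 11, u_{14} = 15, u_{15} = 5, u_{16} = 20, u_{17} = 4, u_{18} = 3.
Since (u_{17}, u_{18}) = (u_1, u_2) = (4, 3) (two consecutive terms determine the rest), the sequence is periodic with period 16.
So u_{100} = u_{1 + ((100-1) mod 16)} = u_4 = 10.

10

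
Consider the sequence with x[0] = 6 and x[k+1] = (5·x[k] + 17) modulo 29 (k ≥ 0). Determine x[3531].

Computing terms: x[0] = 6, x[1] = 18, x[2] = 20, x[3] = 1, x[4] = 22, x[5] = 11, x[6] = 14, x[7] = 0, x[8] = 17, x[9] = 15, x[10] = 5, x[11] = 13, x[12] = 24, x[13] = 21, x[14] = 6.
The sequence repeats with period 14.
So x[3531] = x[0 + ((3531-0) mod 14)] = x[3] = 1.

1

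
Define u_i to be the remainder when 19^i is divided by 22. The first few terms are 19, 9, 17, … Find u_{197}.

Listing terms: u_1 = 19; u_2 = 9; u_3 = 17; u_4 = 15; u_5 = 21; u_6 = 3; u_7 = 13; u_8 = 5; u_9 = 7; u_{10} = 1; u_{11} = 19.
Since u_{11} = u_1 = 19, the sequence is periodic with period 10.
(197 - 1) mod 10 = 6, so u_{197} = u_7 = 13.

13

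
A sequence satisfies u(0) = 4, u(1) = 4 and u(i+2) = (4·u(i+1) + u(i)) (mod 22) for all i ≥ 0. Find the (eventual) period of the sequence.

Listing terms: u(0) = 4,  u(1) = 4,  u(2) = 20,  u(3) = 18,  u(4) = 4,  u(5) = 12,  u(6) = 8,  u(7) = 0,  u(8) = 8,  u(9) = 10,  u(10) = 4,  u(11) = 4.
The sequence repeats with period 10.

10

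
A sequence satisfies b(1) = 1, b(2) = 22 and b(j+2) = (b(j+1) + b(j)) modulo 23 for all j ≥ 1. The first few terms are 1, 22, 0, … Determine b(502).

Listing terms: b(1) = 1,  b(2) = 22,  b(3) = 0,  b(4) = 22,  b(5) = 22,  b(6) = 21,  b(7) = 20,  b(8) = 18,  b(9) = 15,  b(10) = 10,  b(11) = 2,  b(12) = 12,  b(13) = 14,  b(14) = 3,  b(15) = 17,  b(16) = 20,  b(17) = 14,  b(18) = 11,  b(19) = 2,  b(20) = 13,  b(21) = 15,  b(22) = 5,  b(23) = 20,  b(24) = 2,  b(25) = 22,  b(26) = 1,  b(27) = 0,  b(28) = 1,  b(29) = 1,  b(30) = 2,  b(31) = 3,  b(32) = 5,  b(33) = 8,  b(34) = 13,  b(35) = 21,  b(36) = 11,  b(37) = 9,  b(38) = 20,  b(39) = 6,  b(40) = 3,  b(41) = 9,  b(42) = 12,  b(43) = 21,  b(44) = 10,  b(45) = 8,  b(46) = 18,  b(47) = 3,  b(48) = 21,  b(49) = 1,  b(50) = 22.
The sequence repeats with period 48.
So b(502) = b(1 + ((502-1) mod 48)) = b(22) = 5.

5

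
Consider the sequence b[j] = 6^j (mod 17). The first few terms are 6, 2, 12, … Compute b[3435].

5

b[1] = 6, b[2] = 2, b[3] = 12, b[4] = 4, b[5] = 7, b[6] = 8, b[7] = 14, b[8] = 16, b[9] = 11, b[10] = 15, b[11] = 5, b[12] = 13, b[13] = 10, b[14] = 9, b[15] = 3, b[16] = 1, b[17] = 6.
Since b[17] = b[1] = 6, the sequence is periodic with period 16.
(3435 - 1) mod 16 = 10, so b[3435] = b[11] = 5.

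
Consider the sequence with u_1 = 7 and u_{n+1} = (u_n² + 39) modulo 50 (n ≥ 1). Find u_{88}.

8

Listing terms: u_1 = 7, u_2 = 38, u_3 = 33, u_4 = 28, u_5 = 23, u_6 = 18, u_7 = 13, u_8 = 8, u_9 = 3, u_{10} = 48, u_{11} = 43, u_{12} = 38.
Since u_{12} = u_2 = 38, the sequence is eventually periodic: after a pre-period of length 1 it cycles with period 10.
For n ≥ 2, u_n depends only on (n - 2) mod 10. (88 - 2) mod 10 = 6, so u_{88} = u_8 = 8.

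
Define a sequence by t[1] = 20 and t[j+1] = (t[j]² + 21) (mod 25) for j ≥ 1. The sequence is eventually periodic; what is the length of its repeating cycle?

Listing terms: t[1] = 20, t[2] = 21, t[3] = 12, t[4] = 15, t[5] = 21.
Since t[5] = t[2] = 21, the sequence is eventually periodic: after a pre-period of length 1 it cycles with period 3.

3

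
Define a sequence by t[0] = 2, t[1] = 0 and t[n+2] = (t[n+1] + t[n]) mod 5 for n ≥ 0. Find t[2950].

3

t[0] = 2,  t[1] = 0,  t[2] = 2,  t[3] = 2,  t[4] = 4,  t[5] = 1,  t[6] = 0,  t[7] = 1,  t[8] = 1,  t[9] = 2,  t[10] = 3,  t[11] = 0,  t[12] = 3,  t[13] = 3,  t[14] = 1,  t[15] = 4,  t[16] = 0,  t[17] = 4,  t[18] = 4,  t[19] = 3,  t[20] = 2,  t[21] = 0.
The sequence repeats with period 20.
(2950 - 0) mod 20 = 10, so t[2950] = t[10] = 3.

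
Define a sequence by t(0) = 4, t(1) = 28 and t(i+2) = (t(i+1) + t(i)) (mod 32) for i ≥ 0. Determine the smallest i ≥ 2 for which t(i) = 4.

Computing terms: t(0) = 4; t(1) = 28; t(2) = 0; t(3) = 28; t(4) = 28; t(5) = 24; t(6) = 20; t(7) = 12; t(8) = 0; t(9) = 12; t(10) = 12; t(11) = 24; t(12) = 4; t(13) = 28.
The sequence repeats with period 12.
The value 4 next appears (with i ≥ 2) at t(12).

12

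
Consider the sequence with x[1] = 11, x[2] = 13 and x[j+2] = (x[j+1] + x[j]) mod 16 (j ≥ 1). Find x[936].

Computing terms: x[1] = 11; x[2] = 13; x[3] = 8; x[4] = 5; x[5] = 13; x[6] = 2; x[7] = 15; x[8] = 1; x[9] = 0; x[10] = 1; x[11] = 1; x[12] = 2; x[13] = 3; x[14] = 5; x[15] = 8; x[16] = 13; x[17] = 5; x[18] = 2; x[19] = 7; x[20] = 9; x[21] = 0; x[22] = 9; x[23] = 9; x[24] = 2; x[25] = 11; x[26] = 13.
Since (x[25], x[26]) = (x[1], x[2]) = (11, 13) (two consecutive terms determine the rest), the sequence is periodic with period 24.
(936 - 1) mod 24 = 23, so x[936] = x[24] = 2.

2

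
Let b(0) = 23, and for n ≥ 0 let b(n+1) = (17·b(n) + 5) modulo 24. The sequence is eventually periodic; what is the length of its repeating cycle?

8

Listing terms: b(0) = 23; b(1) = 12; b(2) = 17; b(3) = 6; b(4) = 11; b(5) = 0; b(6) = 5; b(7) = 18; b(8) = 23.
Since b(8) = b(0) = 23, the sequence is periodic with period 8.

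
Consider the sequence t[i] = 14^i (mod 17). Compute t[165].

Listing terms: t[1] = 14, t[2] = 9, t[3] = 7, t[4] = 13, t[5] = 12, t[6] = 15, t[7] = 6, t[8] = 16, t[9] = 3, t[10] = 8, t[11] = 10, t[12] = 4, t[13] = 5, t[14] = 2, t[15] = 11, t[16] = 1, t[17] = 14.
Since t[17] = t[1] = 14, the sequence is periodic with period 16.
So t[165] = t[1 + ((165-1) mod 16)] = t[5] = 12.

12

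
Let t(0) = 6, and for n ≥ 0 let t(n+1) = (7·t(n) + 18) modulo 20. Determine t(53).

0

Listing terms: t(0) = 6, t(1) = 0, t(2) = 18, t(3) = 4, t(4) = 6.
The sequence repeats with period 4.
(53 - 0) mod 4 = 1, so t(53) = t(1) = 0.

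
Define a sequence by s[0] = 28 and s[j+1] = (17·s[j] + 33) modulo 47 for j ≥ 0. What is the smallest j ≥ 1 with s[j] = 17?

20

s[0] = 28, s[1] = 39, s[2] = 38, s[3] = 21, s[4] = 14, s[5] = 36, s[6] = 34, s[7] = 0, s[8] = 33, s[9] = 30, s[10] = 26, s[11] = 5, s[12] = 24, s[13] = 18, s[14] = 10, s[15] = 15, s[16] = 6, s[17] = 41, s[18] = 25, s[19] = 35, s[20] = 17, s[21] = 40, s[22] = 8, s[23] = 28.
The sequence repeats with period 23.
The value 17 first appears (with j ≥ 1) at s[20].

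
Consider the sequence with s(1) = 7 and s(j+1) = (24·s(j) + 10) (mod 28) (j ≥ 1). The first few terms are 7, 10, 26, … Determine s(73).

14

Listing terms: s(1) = 7, s(2) = 10, s(3) = 26, s(4) = 18, s(5) = 22, s(6) = 6, s(7) = 14, s(8) = 10.
Since s(8) = s(2) = 10, the sequence is eventually periodic: after a pre-period of length 1 it cycles with period 6.
For j ≥ 2, s(j) depends only on (j - 2) mod 6. (73 - 2) mod 6 = 5, so s(73) = s(7) = 14.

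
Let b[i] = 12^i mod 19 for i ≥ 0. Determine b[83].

Listing terms: b[0] = 1, b[1] = 12, b[2] = 11, b[3] = 18, b[4] = 7, b[5] = 8, b[6] = 1.
Since b[6] = b[0] = 1, the sequence is periodic with period 6.
So b[83] = b[0 + ((83-0) mod 6)] = b[5] = 8.

8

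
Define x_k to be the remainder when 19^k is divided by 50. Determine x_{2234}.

Computing terms: x_0 = 1,  x_1 = 19,  x_2 = 11,  x_3 = 9,  x_4 = 21,  x_5 = 49,  x_6 = 31,  x_7 = 39,  x_8 = 41,  x_9 = 29,  x_{10} = 1.
Since x_{10} = x_0 = 1, the sequence is periodic with period 10.
(2234 - 0) mod 10 = 4, so x_{2234} = x_4 = 21.

21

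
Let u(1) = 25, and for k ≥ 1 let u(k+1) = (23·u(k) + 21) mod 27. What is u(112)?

23

Listing terms: u(1) = 25; u(2) = 2; u(3) = 13; u(4) = 23; u(5) = 10; u(6) = 8; u(7) = 16; u(8) = 11; u(9) = 4; u(10) = 5; u(11) = 1; u(12) = 17; u(13) = 7; u(14) = 20; u(15) = 22; u(16) = 14; u(17) = 19; u(18) = 26; u(19) = 25.
The sequence repeats with period 18.
(112 - 1) mod 18 = 3, so u(112) = u(4) = 23.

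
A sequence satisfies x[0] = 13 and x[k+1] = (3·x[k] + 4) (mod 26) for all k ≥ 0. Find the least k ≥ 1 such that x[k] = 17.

1

We have x[0] = 13; x[1] = 17; x[2] = 3; x[3] = 13.
Since x[3] = x[0] = 13, the sequence is periodic with period 3.
The value 17 first appears (with k ≥ 1) at x[1].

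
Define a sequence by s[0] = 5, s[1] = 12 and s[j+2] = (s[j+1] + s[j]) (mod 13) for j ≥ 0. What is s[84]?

5

Listing terms: s[0] = 5, s[1] = 12, s[2] = 4, s[3] = 3, s[4] = 7, s[5] = 10, s[6] = 4, s[7] = 1, s[8] = 5, s[9] = 6, s[10] = 11, s[11] = 4, s[12] = 2, s[13] = 6, s[14] = 8, s[15] = 1, s[16] = 9, s[17] = 10, s[18] = 6, s[19] = 3, s[20] = 9, s[21] = 12, s[22] = 8, s[23] = 7, s[24] = 2, s[25] = 9, s[26] = 11, s[27] = 7, s[28] = 5, s[29] = 12.
Since (s[28], s[29]) = (s[0], s[1]) = (5, 12) (two consecutive terms determine the rest), the sequence is periodic with period 28.
(84 - 0) mod 28 = 0, so s[84] = s[0] = 5.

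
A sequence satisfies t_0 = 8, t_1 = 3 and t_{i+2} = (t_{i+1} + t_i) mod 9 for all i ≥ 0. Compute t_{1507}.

t_0 = 8, t_1 = 3, t_2 = 2, t_3 = 5, t_4 = 7, t_5 = 3, t_6 = 1, t_7 = 4, t_8 = 5, t_9 = 0, t_{10} = 5, t_{11} = 5, t_{12} = 1, t_{13} = 6, t_{14} = 7, t_{15} = 4, t_{16} = 2, t_{17} = 6, t_{18} = 8, t_{19} = 5, t_{20} = 4, t_{21} = 0, t_{22} = 4, t_{23} = 4, t_{24} = 8, t_{25} = 3.
Since (t_{24}, t_{25}) = (t_0, t_1) = (8, 3) (two consecutive terms determine the rest), the sequence is periodic with period 24.
(1507 - 0) mod 24 = 19, so t_{1507} = t_{19} = 5.

5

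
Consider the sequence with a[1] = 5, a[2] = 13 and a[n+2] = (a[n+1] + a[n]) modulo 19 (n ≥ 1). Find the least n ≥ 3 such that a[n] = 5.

We have a[1] = 5,  a[2] = 13,  a[3] = 18,  a[4] = 12,  a[5] = 11,  a[6] = 4,  a[7] = 15,  a[8] = 0,  a[9] = 15,  a[10] = 15,  a[11] = 11,  a[12] = 7,  a[13] = 18,  a[14] = 6,  a[15] = 5,  a[16] = 11,  a[17] = 16,  a[18] = 8,  a[19] = 5,  a[20] = 13.
Since (a[19], a[20]) = (a[1], a[2]) = (5, 13) (two consecutive terms determine the rest), the sequence is periodic with period 18.
The value 5 first appears (with n ≥ 3) at a[15].

15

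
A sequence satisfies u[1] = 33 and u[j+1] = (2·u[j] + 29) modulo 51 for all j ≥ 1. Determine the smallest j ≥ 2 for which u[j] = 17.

6

Computing terms: u[1] = 33,  u[2] = 44,  u[3] = 15,  u[4] = 8,  u[5] = 45,  u[6] = 17,  u[7] = 12,  u[8] = 2,  u[9] = 33.
Since u[9] = u[1] = 33, the sequence is periodic with period 8.
The value 17 first appears (with j ≥ 2) at u[6].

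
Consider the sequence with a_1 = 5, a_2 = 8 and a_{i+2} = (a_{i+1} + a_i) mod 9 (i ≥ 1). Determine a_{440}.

0

Listing terms: a_1 = 5,  a_2 = 8,  a_3 = 4,  a_4 = 3,  a_5 = 7,  a_6 = 1,  a_7 = 8,  a_8 = 0,  a_9 = 8,  a_{10} = 8,  a_{11} = 7,  a_{12} = 6,  a_{13} = 4,  a_{14} = 1,  a_{15} = 5,  a_{16} = 6,  a_{17} = 2,  a_{18} = 8,  a_{19} = 1,  a_{20} = 0,  a_{21} = 1,  a_{22} = 1,  a_{23} = 2,  a_{24} = 3,  a_{25} = 5,  a_{26} = 8.
The sequence repeats with period 24.
(440 - 1) mod 24 = 7, so a_{440} = a_8 = 0.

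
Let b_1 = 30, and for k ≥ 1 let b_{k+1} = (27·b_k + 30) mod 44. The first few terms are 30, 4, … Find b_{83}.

6

Computing terms: b_1 = 30,  b_2 = 4,  b_3 = 6,  b_4 = 16,  b_5 = 22,  b_6 = 8,  b_7 = 26,  b_8 = 28,  b_9 = 38,  b_{10} = 0,  b_{11} = 30.
The sequence repeats with period 10.
(83 - 1) mod 10 = 2, so b_{83} = b_3 = 6.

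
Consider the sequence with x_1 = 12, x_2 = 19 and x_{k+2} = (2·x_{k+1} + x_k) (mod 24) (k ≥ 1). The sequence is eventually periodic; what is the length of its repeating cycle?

8

Listing terms: x_1 = 12,  x_2 = 19,  x_3 = 2,  x_4 = 23,  x_5 = 0,  x_6 = 23,  x_7 = 22,  x_8 = 19,  x_9 = 12,  x_{10} = 19.
Since (x_9, x_{10}) = (x_1, x_2) = (12, 19) (two consecutive terms determine the rest), the sequence is periodic with period 8.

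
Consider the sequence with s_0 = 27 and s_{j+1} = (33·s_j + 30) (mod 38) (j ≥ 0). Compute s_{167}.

35

s_0 = 27, s_1 = 9, s_2 = 23, s_3 = 29, s_4 = 37, s_5 = 35, s_6 = 7, s_7 = 33, s_8 = 17, s_9 = 21, s_{10} = 1, s_{11} = 25, s_{12} = 19, s_{13} = 11, s_{14} = 13, s_{15} = 3, s_{16} = 15, s_{17} = 31, s_{18} = 27.
The sequence repeats with period 18.
So s_{167} = s_{0 + ((167-0) mod 18)} = s_5 = 35.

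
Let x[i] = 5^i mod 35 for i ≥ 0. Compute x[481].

5

Listing terms: x[0] = 1, x[1] = 5, x[2] = 25, x[3] = 20, x[4] = 30, x[5] = 10, x[6] = 15, x[7] = 5.
Since x[7] = x[1] = 5, the sequence is eventually periodic: after a pre-period of length 1 it cycles with period 6.
For i ≥ 1, x[i] depends only on (i - 1) mod 6. (481 - 1) mod 6 = 0, so x[481] = x[1] = 5.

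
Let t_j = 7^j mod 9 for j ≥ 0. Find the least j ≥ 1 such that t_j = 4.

Listing terms: t_0 = 1, t_1 = 7, t_2 = 4, t_3 = 1.
The sequence repeats with period 3.
The value 4 first appears (with j ≥ 1) at t_2.

2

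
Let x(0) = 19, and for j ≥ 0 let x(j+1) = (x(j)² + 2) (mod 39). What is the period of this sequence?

We have x(0) = 19; x(1) = 12; x(2) = 29; x(3) = 24; x(4) = 32; x(5) = 12.
Since x(5) = x(1) = 12, the sequence is eventually periodic: after a pre-period of length 1 it cycles with period 4.

4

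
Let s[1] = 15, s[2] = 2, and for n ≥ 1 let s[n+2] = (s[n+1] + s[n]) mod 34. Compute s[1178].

24

Computing terms: s[1] = 15; s[2] = 2; s[3] = 17; s[4] = 19; s[5] = 2; s[6] = 21; s[7] = 23; s[8] = 10; s[9] = 33; s[10] = 9; s[11] = 8; s[12] = 17; s[13] = 25; s[14] = 8; s[15] = 33; s[16] = 7; s[17] = 6; s[18] = 13; s[19] = 19; s[20] = 32; s[21] = 17; s[22] = 15; s[23] = 32; s[24] = 13; s[25] = 11; s[26] = 24; s[27] = 1; s[28] = 25; s[29] = 26; s[30] = 17; s[31] = 9; s[32] = 26; s[33] = 1; s[34] = 27; s[35] = 28; s[36] = 21; s[37] = 15; s[38] = 2.
Since (s[37], s[38]) = (s[1], s[2]) = (15, 2) (two consecutive terms determine the rest), the sequence is periodic with period 36.
(1178 - 1) mod 36 = 25, so s[1178] = s[26] = 24.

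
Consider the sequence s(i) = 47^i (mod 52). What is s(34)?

We have s(0) = 1, s(1) = 47, s(2) = 25, s(3) = 31, s(4) = 1.
The sequence repeats with period 4.
(34 - 0) mod 4 = 2, so s(34) = s(2) = 25.

25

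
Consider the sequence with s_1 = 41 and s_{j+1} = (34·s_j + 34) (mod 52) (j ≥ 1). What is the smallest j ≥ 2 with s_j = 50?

6

s_1 = 41, s_2 = 24, s_3 = 18, s_4 = 22, s_5 = 2, s_6 = 50, s_7 = 18.
Since s_7 = s_3 = 18, the sequence is eventually periodic: after a pre-period of length 2 it cycles with period 4.
The value 50 first appears (with j ≥ 2) at s_6.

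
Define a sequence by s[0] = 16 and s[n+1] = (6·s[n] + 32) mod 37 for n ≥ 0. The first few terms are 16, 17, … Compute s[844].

16

Listing terms: s[0] = 16, s[1] = 17, s[2] = 23, s[3] = 22, s[4] = 16.
The sequence repeats with period 4.
(844 - 0) mod 4 = 0, so s[844] = s[0] = 16.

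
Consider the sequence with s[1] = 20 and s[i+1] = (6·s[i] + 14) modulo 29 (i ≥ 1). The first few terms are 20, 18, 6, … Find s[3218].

11

s[1] = 20,  s[2] = 18,  s[3] = 6,  s[4] = 21,  s[5] = 24,  s[6] = 13,  s[7] = 5,  s[8] = 15,  s[9] = 17,  s[10] = 0,  s[11] = 14,  s[12] = 11,  s[13] = 22,  s[14] = 1,  s[15] = 20.
Since s[15] = s[1] = 20, the sequence is periodic with period 14.
(3218 - 1) mod 14 = 11, so s[3218] = s[12] = 11.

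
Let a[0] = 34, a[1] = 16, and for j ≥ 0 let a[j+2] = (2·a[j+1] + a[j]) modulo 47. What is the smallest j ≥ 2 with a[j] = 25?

15

Computing terms: a[0] = 34; a[1] = 16; a[2] = 19; a[3] = 7; a[4] = 33; a[5] = 26; a[6] = 38; a[7] = 8; a[8] = 7; a[9] = 22; a[10] = 4; a[11] = 30; a[12] = 17; a[13] = 17; a[14] = 4; a[15] = 25; a[16] = 7; a[17] = 39; a[18] = 38; a[19] = 21; a[20] = 33; a[21] = 40; a[22] = 19; a[23] = 31; a[24] = 34; a[25] = 5; a[26] = 44; a[27] = 46; a[28] = 42; a[29] = 36; a[30] = 20; a[31] = 29; a[32] = 31; a[33] = 44; a[34] = 25; a[35] = 0; a[36] = 25; a[37] = 3; a[38] = 31; a[39] = 18; a[40] = 20; a[41] = 11; a[42] = 42; a[43] = 1; a[44] = 44; a[45] = 42; a[46] = 34; a[47] = 16.
The sequence repeats with period 46.
The value 25 first appears (with j ≥ 2) at a[15].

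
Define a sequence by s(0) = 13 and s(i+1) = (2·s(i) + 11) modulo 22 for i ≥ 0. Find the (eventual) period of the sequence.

10

Listing terms: s(0) = 13; s(1) = 15; s(2) = 19; s(3) = 5; s(4) = 21; s(5) = 9; s(6) = 7; s(7) = 3; s(8) = 17; s(9) = 1; s(10) = 13.
Since s(10) = s(0) = 13, the sequence is periodic with period 10.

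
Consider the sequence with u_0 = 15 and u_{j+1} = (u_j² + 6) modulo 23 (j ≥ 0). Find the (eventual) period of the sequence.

Computing terms: u_0 = 15, u_1 = 1, u_2 = 7, u_3 = 9, u_4 = 18, u_5 = 8, u_6 = 1.
Since u_6 = u_1 = 1, the sequence is eventually periodic: after a pre-period of length 1 it cycles with period 5.

5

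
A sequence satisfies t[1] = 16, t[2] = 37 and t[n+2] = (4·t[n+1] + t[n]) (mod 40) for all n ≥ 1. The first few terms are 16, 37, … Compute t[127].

4

t[1] = 16, t[2] = 37, t[3] = 4, t[4] = 13, t[5] = 16, t[6] = 37.
The sequence repeats with period 4.
So t[127] = t[1 + ((127-1) mod 4)] = t[3] = 4.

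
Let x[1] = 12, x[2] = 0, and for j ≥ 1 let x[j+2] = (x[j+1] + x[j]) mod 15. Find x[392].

x[1] = 12; x[2] = 0; x[3] = 12; x[4] = 12; x[5] = 9; x[6] = 6; x[7] = 0; x[8] = 6; x[9] = 6; x[10] = 12; x[11] = 3; x[12] = 0; x[13] = 3; x[14] = 3; x[15] = 6; x[16] = 9; x[17] = 0; x[18] = 9; x[19] = 9; x[20] = 3; x[21] = 12; x[22] = 0.
Since (x[21], x[22]) = (x[1], x[2]) = (12, 0) (two consecutive terms determine the rest), the sequence is periodic with period 20.
(392 - 1) mod 20 = 11, so x[392] = x[12] = 0.

0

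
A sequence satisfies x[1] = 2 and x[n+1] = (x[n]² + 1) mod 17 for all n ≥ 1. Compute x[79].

2

We have x[1] = 2; x[2] = 5; x[3] = 9; x[4] = 14; x[5] = 10; x[6] = 16; x[7] = 2.
The sequence repeats with period 6.
So x[79] = x[1 + ((79-1) mod 6)] = x[1] = 2.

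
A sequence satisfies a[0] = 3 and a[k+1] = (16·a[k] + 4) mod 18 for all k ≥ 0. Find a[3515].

Computing terms: a[0] = 3, a[1] = 16, a[2] = 8, a[3] = 6, a[4] = 10, a[5] = 2, a[6] = 0, a[7] = 4, a[8] = 14, a[9] = 12, a[10] = 16.
Since a[10] = a[1] = 16, the sequence is eventually periodic: after a pre-period of length 1 it cycles with period 9.
For k ≥ 1, a[k] depends only on (k - 1) mod 9. (3515 - 1) mod 9 = 4, so a[3515] = a[5] = 2.

2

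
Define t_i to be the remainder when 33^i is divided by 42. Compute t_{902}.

Listing terms: t_0 = 1, t_1 = 33, t_2 = 39, t_3 = 27, t_4 = 9, t_5 = 3, t_6 = 15, t_7 = 33.
Since t_7 = t_1 = 33, the sequence is eventually periodic: after a pre-period of length 1 it cycles with period 6.
For i ≥ 1, t_i depends only on (i - 1) mod 6. (902 - 1) mod 6 = 1, so t_{902} = t_2 = 39.

39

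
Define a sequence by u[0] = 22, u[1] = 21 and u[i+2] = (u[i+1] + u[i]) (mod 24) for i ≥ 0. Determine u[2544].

22

u[0] = 22, u[1] = 21, u[2] = 19, u[3] = 16, u[4] = 11, u[5] = 3, u[6] = 14, u[7] = 17, u[8] = 7, u[9] = 0, u[10] = 7, u[11] = 7, u[12] = 14, u[13] = 21, u[14] = 11, u[15] = 8, u[16] = 19, u[17] = 3, u[18] = 22, u[19] = 1, u[20] = 23, u[21] = 0, u[22] = 23, u[23] = 23, u[24] = 22, u[25] = 21.
The sequence repeats with period 24.
(2544 - 0) mod 24 = 0, so u[2544] = u[0] = 22.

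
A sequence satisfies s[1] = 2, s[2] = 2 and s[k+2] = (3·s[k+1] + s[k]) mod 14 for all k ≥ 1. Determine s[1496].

4

Computing terms: s[1] = 2, s[2] = 2, s[3] = 8, s[4] = 12, s[5] = 2, s[6] = 4, s[7] = 0, s[8] = 4, s[9] = 12, s[10] = 12, s[11] = 6, s[12] = 2, s[13] = 12, s[14] = 10, s[15] = 0, s[16] = 10, s[17] = 2, s[18] = 2.
Since (s[17], s[18]) = (s[1], s[2]) = (2, 2) (two consecutive terms determine the rest), the sequence is periodic with period 16.
(1496 - 1) mod 16 = 7, so s[1496] = s[8] = 4.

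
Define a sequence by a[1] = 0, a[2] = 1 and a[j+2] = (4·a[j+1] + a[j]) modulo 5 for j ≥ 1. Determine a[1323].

Listing terms: a[1] = 0, a[2] = 1, a[3] = 4, a[4] = 2, a[5] = 2, a[6] = 0, a[7] = 2, a[8] = 3, a[9] = 4, a[10] = 4, a[11] = 0, a[12] = 4, a[13] = 1, a[14] = 3, a[15] = 3, a[16] = 0, a[17] = 3, a[18] = 2, a[19] = 1, a[20] = 1, a[21] = 0, a[22] = 1.
The sequence repeats with period 20.
(1323 - 1) mod 20 = 2, so a[1323] = a[3] = 4.

4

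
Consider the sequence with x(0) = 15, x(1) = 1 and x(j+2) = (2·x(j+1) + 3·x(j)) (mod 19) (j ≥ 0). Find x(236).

Listing terms: x(0) = 15, x(1) = 1, x(2) = 9, x(3) = 2, x(4) = 12, x(5) = 11, x(6) = 1, x(7) = 16, x(8) = 16, x(9) = 4, x(10) = 18, x(11) = 10, x(12) = 17, x(13) = 7, x(14) = 8, x(15) = 18, x(16) = 3, x(17) = 3, x(18) = 15, x(19) = 1.
The sequence repeats with period 18.
So x(236) = x(0 + ((236-0) mod 18)) = x(2) = 9.

9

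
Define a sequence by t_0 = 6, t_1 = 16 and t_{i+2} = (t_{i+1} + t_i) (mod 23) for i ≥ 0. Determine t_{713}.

13

Computing terms: t_0 = 6,  t_1 = 16,  t_2 = 22,  t_3 = 15,  t_4 = 14,  t_5 = 6,  t_6 = 20,  t_7 = 3,  t_8 = 0,  t_9 = 3,  t_{10} = 3,  t_{11} = 6,  t_{12} = 9,  t_{13} = 15,  t_{14} = 1,  t_{15} = 16,  t_{16} = 17,  t_{17} = 10,  t_{18} = 4,  t_{19} = 14,  t_{20} = 18,  t_{21} = 9,  t_{22} = 4,  t_{23} = 13,  t_{24} = 17,  t_{25} = 7,  t_{26} = 1,  t_{27} = 8,  t_{28} = 9,  t_{29} = 17,  t_{30} = 3,  t_{31} = 20,  t_{32} = 0,  t_{33} = 20,  t_{34} = 20,  t_{35} = 17,  t_{36} = 14,  t_{37} = 8,  t_{38} = 22,  t_{39} = 7,  t_{40} = 6,  t_{41} = 13,  t_{42} = 19,  t_{43} = 9,  t_{44} = 5,  t_{45} = 14,  t_{46} = 19,  t_{47} = 10,  t_{48} = 6,  t_{49} = 16.
The sequence repeats with period 48.
(713 - 0) mod 48 = 41, so t_{713} = t_{41} = 13.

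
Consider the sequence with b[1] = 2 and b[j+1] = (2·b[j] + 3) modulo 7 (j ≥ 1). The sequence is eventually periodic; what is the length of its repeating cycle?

Listing terms: b[1] = 2,  b[2] = 0,  b[3] = 3,  b[4] = 2.
The sequence repeats with period 3.

3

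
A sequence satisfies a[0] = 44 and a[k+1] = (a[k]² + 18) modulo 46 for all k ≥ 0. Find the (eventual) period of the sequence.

3

a[0] = 44; a[1] = 22; a[2] = 42; a[3] = 34; a[4] = 24; a[5] = 42.
Since a[5] = a[2] = 42, the sequence is eventually periodic: after a pre-period of length 2 it cycles with period 3.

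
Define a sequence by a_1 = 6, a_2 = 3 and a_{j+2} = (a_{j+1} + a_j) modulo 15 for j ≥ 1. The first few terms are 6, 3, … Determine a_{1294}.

Computing terms: a_1 = 6,  a_2 = 3,  a_3 = 9,  a_4 = 12,  a_5 = 6,  a_6 = 3.
Since (a_5, a_6) = (a_1, a_2) = (6, 3) (two consecutive terms determine the rest), the sequence is periodic with period 4.
(1294 - 1) mod 4 = 1, so a_{1294} = a_2 = 3.

3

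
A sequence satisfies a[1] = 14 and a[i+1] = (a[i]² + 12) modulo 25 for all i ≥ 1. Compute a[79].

16

Listing terms: a[1] = 14,  a[2] = 8,  a[3] = 1,  a[4] = 13,  a[5] = 6,  a[6] = 23,  a[7] = 16,  a[8] = 18,  a[9] = 11,  a[10] = 8.
Since a[10] = a[2] = 8, the sequence is eventually periodic: after a pre-period of length 1 it cycles with period 8.
For i ≥ 2, a[i] depends only on (i - 2) mod 8. (79 - 2) mod 8 = 5, so a[79] = a[7] = 16.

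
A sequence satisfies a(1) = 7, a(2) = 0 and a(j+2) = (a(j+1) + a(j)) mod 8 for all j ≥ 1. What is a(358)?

Listing terms: a(1) = 7,  a(2) = 0,  a(3) = 7,  a(4) = 7,  a(5) = 6,  a(6) = 5,  a(7) = 3,  a(8) = 0,  a(9) = 3,  a(10) = 3,  a(11) = 6,  a(12) = 1,  a(13) = 7,  a(14) = 0.
Since (a(13), a(14)) = (a(1), a(2)) = (7, 0) (two consecutive terms determine the rest), the sequence is periodic with period 12.
(358 - 1) mod 12 = 9, so a(358) = a(10) = 3.

3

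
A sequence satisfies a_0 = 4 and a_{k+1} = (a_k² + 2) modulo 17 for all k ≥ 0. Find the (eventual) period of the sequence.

4

Computing terms: a_0 = 4; a_1 = 1; a_2 = 3; a_3 = 11; a_4 = 4.
The sequence repeats with period 4.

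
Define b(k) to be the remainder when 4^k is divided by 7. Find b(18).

b(1) = 4, b(2) = 2, b(3) = 1, b(4) = 4.
The sequence repeats with period 3.
So b(18) = b(1 + ((18-1) mod 3)) = b(3) = 1.

1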